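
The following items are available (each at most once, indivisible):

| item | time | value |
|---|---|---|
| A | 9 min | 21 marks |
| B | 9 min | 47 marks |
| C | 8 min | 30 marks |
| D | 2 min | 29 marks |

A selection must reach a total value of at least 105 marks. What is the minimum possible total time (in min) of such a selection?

19

Subsets with value ≥ 105, sorted by total time:
- B+C+D: time 19, value 106
- A+B+C+D: time 28, value 127
Minimum time: 19 min.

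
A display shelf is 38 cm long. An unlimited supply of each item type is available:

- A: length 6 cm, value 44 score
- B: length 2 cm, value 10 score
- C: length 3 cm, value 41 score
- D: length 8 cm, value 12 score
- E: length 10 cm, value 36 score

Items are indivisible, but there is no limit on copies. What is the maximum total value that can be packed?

Best value-per-unit is C at 41/3; filling with it alone gives 12×41 = 492.
Optimal mix: 1×B + 12×C → length 38, value 502.

502 score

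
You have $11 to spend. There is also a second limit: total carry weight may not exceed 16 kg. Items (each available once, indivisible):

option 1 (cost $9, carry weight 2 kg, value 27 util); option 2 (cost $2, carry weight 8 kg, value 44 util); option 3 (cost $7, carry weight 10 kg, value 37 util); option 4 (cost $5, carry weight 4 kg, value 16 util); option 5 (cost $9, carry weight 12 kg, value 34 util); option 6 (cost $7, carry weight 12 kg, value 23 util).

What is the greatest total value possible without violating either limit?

71 util

Feasible sets respecting both limits:
- option 1+option 2: cost 11, carry weight 10, value 71
- option 2+option 4: cost 7, carry weight 12, value 60
- option 2: cost 2, carry weight 8, value 44
Best: 71 util.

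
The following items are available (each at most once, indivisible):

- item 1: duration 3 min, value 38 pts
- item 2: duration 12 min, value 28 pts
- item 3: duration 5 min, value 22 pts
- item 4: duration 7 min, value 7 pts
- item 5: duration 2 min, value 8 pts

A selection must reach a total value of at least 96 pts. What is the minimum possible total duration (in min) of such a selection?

Subsets with value ≥ 96, sorted by total duration:
- item 1+item 2+item 3+item 5: duration 22, value 96
- item 1+item 2+item 3+item 4+item 5: duration 29, value 103
Minimum duration: 22 min.

22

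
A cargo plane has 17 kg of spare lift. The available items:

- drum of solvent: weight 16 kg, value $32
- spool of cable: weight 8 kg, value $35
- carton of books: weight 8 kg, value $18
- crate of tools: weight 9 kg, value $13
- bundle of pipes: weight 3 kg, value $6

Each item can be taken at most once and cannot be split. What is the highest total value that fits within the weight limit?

$53

This is a 0/1 knapsack; check combinations near the capacity.
- spool of cable+carton of books: weight 8+8=16, value 35+18=53
- spool of cable+crate of tools: weight 8+9=17, value 35+13=48
- spool of cable+bundle of pipes: weight 8+3=11, value 35+6=41
Best: $53.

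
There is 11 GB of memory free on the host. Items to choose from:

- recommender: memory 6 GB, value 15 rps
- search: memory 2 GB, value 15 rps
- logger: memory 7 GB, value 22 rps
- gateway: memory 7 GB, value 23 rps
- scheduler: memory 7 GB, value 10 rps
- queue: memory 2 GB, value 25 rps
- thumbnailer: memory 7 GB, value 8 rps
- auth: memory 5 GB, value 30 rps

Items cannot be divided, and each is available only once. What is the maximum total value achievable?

This is a 0/1 knapsack; check combinations near the capacity.
- search+queue+auth: memory 2+2+5=9, value 15+25+30=70
- search+gateway+queue: memory 2+7+2=11, value 15+23+25=63
- search+logger+queue: memory 2+7+2=11, value 15+22+25=62
- queue+auth: memory 2+5=7, value 25+30=55
Best: 70 rps.

70 rps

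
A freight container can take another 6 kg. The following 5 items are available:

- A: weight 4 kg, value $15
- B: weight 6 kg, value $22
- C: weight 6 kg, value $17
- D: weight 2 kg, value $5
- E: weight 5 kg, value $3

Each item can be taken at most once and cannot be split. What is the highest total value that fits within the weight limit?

This is a 0/1 knapsack; check combinations near the capacity.
- B: weight 6, value 22
- A+D: weight 4+2=6, value 15+5=20
- C: weight 6, value 17
- A: weight 4, value 15
Best: $22.

$22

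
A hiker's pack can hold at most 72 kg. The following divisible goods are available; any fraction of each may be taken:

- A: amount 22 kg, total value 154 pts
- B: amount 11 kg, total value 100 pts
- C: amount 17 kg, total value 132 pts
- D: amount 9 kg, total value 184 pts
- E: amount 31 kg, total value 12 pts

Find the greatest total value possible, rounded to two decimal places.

575.03

Take in order of value per unit:
- D (184/9 per unit): all 9 → value 184, running total 184.00
- B (100/11 per unit): all 11 → value 100, running total 284.00
- C (132/17 per unit): all 17 → value 132, running total 416.00
- A (154/22 per unit): all 22 → value 154, running total 570.00
- E (12/31 per unit): 13 of 31 → value 13×12/31 = 5.0323, running total 575.03
Total 575.03.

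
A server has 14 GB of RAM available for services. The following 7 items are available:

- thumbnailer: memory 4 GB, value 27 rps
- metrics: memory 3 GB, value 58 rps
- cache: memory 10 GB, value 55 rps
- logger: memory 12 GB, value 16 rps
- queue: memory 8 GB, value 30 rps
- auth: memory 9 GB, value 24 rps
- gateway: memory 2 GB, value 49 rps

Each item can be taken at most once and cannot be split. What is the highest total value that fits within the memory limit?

137 rps

Check high-value combinations within 14 GB:
- metrics+queue+gateway: memory 3+8+2=13, value 58+30+49=137
- thumbnailer+metrics+gateway: memory 4+3+2=9, value 27+58+49=134
- metrics+auth+gateway: memory 3+9+2=14, value 58+24+49=131
- metrics+cache: memory 3+10=13, value 58+55=113
Best: 137 rps.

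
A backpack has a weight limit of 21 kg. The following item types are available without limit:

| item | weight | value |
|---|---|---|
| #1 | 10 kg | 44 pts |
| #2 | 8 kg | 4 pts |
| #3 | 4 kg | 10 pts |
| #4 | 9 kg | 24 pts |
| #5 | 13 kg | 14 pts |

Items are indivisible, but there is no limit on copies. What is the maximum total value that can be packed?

88 pts

Best value-per-unit is #1 at 44/10, and filling with it alone uses weight 2×10=20. No mix of the others beats 2×44 = 88.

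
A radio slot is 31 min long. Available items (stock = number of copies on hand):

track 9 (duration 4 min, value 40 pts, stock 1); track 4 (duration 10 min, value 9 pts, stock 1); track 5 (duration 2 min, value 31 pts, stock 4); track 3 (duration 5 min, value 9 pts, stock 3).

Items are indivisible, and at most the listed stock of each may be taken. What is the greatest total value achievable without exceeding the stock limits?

191 pts

Top feasible selections:
- 1×track 9 + 4×track 5 + 3×track 3: duration 27, value 191
- 1×track 9 + 4×track 5 + 2×track 3: duration 22, value 182
Best: 191 pts.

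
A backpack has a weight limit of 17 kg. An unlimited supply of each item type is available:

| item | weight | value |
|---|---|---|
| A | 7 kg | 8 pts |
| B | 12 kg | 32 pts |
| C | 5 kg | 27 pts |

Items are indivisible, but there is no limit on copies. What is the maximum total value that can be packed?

Best value-per-unit is C at 27/5, and filling with it alone uses weight 3×5=15. No mix of the others beats 3×27 = 81.

81 pts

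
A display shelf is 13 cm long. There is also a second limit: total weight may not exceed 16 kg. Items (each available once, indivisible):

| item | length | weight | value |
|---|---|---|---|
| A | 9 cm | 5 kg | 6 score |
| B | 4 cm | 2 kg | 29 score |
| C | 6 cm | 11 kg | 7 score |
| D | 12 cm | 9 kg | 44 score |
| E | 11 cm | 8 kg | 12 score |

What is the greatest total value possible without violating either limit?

44 score

Feasible sets respecting both limits:
- D: length 12, weight 9, value 44
- B+C: length 10, weight 13, value 36
- A+B: length 13, weight 7, value 35
Best: 44 score.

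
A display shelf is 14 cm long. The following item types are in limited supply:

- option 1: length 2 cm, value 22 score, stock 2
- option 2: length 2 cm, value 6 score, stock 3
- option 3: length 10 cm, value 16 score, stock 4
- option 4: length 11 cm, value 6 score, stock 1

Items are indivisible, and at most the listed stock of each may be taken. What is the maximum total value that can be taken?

62 score

Top feasible selections:
- 2×option 1 + 3×option 2: length 10, value 62
- 2×option 1 + 1×option 3: length 14, value 60
Best: 62 score.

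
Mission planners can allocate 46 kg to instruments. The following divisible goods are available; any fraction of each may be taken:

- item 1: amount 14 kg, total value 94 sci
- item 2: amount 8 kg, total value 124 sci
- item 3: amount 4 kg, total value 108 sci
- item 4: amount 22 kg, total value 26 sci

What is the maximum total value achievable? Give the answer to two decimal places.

349.64

Take in order of value per unit:
- item 3 (108/4 per unit): all 4 → value 108, running total 108.00
- item 2 (124/8 per unit): all 8 → value 124, running total 232.00
- item 1 (94/14 per unit): all 14 → value 94, running total 326.00
- item 4 (26/22 per unit): 20 of 22 → value 20×26/22 = 23.6364, running total 349.64
Total 349.64.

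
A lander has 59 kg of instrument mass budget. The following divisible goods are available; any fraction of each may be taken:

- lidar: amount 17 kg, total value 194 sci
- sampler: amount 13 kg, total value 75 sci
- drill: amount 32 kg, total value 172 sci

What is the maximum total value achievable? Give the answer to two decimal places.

Take in order of value per unit:
- lidar (194/17 per unit): all 17 → value 194, running total 194.00
- sampler (75/13 per unit): all 13 → value 75, running total 269.00
- drill (172/32 per unit): 29 of 32 → value 29×172/32 = 155.8750, running total 424.88
Total 424.88.

424.88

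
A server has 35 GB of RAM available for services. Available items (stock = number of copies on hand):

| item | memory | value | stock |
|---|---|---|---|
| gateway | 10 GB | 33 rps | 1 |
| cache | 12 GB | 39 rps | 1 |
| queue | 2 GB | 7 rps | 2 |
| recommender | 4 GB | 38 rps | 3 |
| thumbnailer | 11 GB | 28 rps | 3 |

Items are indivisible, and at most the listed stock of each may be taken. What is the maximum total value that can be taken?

186 rps

Best selections within memory 35 and stock limits:
- 1×gateway + 1×cache + 3×recommender: memory 34, value 186
- 1×gateway + 1×queue + 3×recommender + 1×thumbnailer: memory 35, value 182
- 1×cache + 3×recommender + 1×thumbnailer: memory 35, value 181
- 1×gateway + 3×recommender + 1×thumbnailer: memory 33, value 175
Best: 186 rps.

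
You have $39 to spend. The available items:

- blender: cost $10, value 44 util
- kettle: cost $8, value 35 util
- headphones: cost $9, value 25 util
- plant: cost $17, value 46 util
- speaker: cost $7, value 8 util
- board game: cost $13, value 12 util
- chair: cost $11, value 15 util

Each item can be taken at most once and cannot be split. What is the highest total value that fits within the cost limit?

125 util

This is a 0/1 knapsack; check combinations near the capacity.
- blender+kettle+plant: cost 10+8+17=35, value 44+35+46=125
- blender+kettle+headphones+chair: cost 10+8+9+11=38, value 44+35+25+15=119
- blender+headphones+plant: cost 10+9+17=36, value 44+25+46=115
- blender+kettle+headphones+speaker: cost 10+8+9+7=34, value 44+35+25+8=112
- kettle+headphones+plant: cost 8+9+17=34, value 35+25+46=106
Best: 125 util.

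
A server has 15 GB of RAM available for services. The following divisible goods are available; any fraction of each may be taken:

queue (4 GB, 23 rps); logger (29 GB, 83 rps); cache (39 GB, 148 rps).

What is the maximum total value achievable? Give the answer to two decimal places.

64.74

Take in order of value per unit:
- queue (23/4 per unit): all 4 → value 23, running total 23.00
- cache (148/39 per unit): 11 of 39 → value 11×148/39 = 41.7436, running total 64.74
Total 64.74.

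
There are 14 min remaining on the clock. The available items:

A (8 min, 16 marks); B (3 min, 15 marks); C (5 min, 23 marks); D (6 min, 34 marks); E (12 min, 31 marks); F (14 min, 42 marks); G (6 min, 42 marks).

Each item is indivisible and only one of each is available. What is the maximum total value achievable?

Check high-value combinations within 14 min:
- B+C+G: time 3+5+6=14, value 15+23+42=80
- D+G: time 6+6=12, value 34+42=76
- B+C+D: time 3+5+6=14, value 15+23+34=72
- C+G: time 5+6=11, value 23+42=65
- A+G: time 8+6=14, value 16+42=58
Best: 80 marks.

80 marks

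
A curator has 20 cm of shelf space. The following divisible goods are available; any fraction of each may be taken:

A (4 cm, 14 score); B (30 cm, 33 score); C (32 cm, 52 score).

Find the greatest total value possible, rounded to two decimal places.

Take in order of value per unit:
- A (14/4 per unit): all 4 → value 14, running total 14.00
- C (52/32 per unit): 16 of 32 → value 16×52/32 = 26.0000, running total 40.00
Total 40.00.

40.00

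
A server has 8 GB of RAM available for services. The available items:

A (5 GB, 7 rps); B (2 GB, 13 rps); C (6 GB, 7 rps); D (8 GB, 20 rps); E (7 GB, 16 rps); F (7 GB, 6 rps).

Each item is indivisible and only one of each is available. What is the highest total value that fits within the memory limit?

20 rps

Check high-value combinations within 8 GB:
- A+B: memory 5+2=7, value 7+13=20
- B+C: memory 2+6=8, value 13+7=20
- D: memory 8, value 20
- E: memory 7, value 16
Best: 20 rps.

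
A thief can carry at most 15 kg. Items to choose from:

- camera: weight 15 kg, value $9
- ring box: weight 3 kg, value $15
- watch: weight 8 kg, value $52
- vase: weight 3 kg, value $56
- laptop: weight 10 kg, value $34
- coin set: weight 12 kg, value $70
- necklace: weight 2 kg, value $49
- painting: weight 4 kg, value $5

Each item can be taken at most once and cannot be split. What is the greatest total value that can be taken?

$157

Check high-value combinations within 15 kg:
- watch+vase+necklace: weight 8+3+2=13, value 52+56+49=157
- vase+laptop+necklace: weight 3+10+2=15, value 56+34+49=139
- vase+coin set: weight 3+12=15, value 56+70=126
- ring box+vase+necklace+painting: weight 3+3+2+4=12, value 15+56+49+5=125
Best: $157.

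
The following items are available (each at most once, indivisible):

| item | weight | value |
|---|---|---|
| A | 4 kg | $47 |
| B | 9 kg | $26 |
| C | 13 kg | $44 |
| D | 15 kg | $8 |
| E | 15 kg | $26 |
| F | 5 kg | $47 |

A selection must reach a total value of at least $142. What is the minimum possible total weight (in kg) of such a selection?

Subsets with value ≥ 142, sorted by total weight:
- A+B+C+F: weight 31, value 164
- A+B+E+F: weight 33, value 146
- A+C+E+F: weight 37, value 164
Minimum weight: 31 kg.

31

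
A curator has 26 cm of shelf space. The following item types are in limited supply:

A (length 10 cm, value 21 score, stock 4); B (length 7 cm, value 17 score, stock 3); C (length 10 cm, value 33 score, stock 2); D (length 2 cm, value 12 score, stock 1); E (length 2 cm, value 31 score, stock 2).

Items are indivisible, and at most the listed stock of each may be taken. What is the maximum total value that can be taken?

Best selections within length 26 and stock limits:
- 2×C + 1×D + 2×E: length 26, value 140
- 2×C + 2×E: length 24, value 128
- 1×A + 1×C + 1×D + 2×E: length 26, value 128
- 1×B + 1×C + 1×D + 2×E: length 23, value 124
Best: 140 score.

140 score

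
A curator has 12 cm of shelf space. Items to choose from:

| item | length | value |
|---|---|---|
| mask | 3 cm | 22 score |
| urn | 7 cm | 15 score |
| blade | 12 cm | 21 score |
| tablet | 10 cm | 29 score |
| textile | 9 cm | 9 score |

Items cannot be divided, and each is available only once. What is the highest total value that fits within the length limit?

37 score

This is a 0/1 knapsack; check combinations near the capacity.
- mask+urn: length 3+7=10, value 22+15=37
- mask+textile: length 3+9=12, value 22+9=31
- tablet: length 10, value 29
Best: 37 score.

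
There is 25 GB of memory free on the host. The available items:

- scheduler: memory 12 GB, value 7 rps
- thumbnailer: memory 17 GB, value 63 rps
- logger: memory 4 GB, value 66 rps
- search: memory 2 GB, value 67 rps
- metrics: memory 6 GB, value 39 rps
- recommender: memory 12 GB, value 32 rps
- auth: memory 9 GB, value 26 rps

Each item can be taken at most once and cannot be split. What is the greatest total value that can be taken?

204 rps

Check high-value combinations within 25 GB:
- logger+search+metrics+recommender: memory 4+2+6+12=24, value 66+67+39+32=204
- logger+search+metrics+auth: memory 4+2+6+9=21, value 66+67+39+26=198
- thumbnailer+logger+search: memory 17+4+2=23, value 63+66+67=196
- scheduler+logger+search+metrics: memory 12+4+2+6=24, value 7+66+67+39=179
Best: 204 rps.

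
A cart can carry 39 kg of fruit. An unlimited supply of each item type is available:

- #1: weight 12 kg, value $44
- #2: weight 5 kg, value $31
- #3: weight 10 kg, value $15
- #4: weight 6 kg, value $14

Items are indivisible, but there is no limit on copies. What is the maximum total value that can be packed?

$217

Best value-per-unit is #2 at 31/5, and filling with it alone uses weight 7×5=35. No mix of the others beats 7×31 = 217.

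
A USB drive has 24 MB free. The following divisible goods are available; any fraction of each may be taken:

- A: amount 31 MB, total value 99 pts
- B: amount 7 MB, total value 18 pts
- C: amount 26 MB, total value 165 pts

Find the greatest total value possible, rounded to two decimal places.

152.31

Take in order of value per unit:
- C (165/26 per unit): 24 of 26 → value 24×165/26 = 152.3077, running total 152.31
Total 152.31.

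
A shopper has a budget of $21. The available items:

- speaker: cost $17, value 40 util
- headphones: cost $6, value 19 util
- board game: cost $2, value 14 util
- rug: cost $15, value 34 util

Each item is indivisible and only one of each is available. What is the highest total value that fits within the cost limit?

This is a 0/1 knapsack; check combinations near the capacity.
- speaker+board game: cost 17+2=19, value 40+14=54
- headphones+rug: cost 6+15=21, value 19+34=53
- board game+rug: cost 2+15=17, value 14+34=48
- speaker: cost 17, value 40
Best: 54 util.

54 util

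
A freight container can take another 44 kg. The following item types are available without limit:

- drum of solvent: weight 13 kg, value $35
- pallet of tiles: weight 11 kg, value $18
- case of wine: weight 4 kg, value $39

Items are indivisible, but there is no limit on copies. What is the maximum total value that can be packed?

$429

Best value-per-unit is case of wine at 39/4, and filling with it alone uses weight 11×4=44. No mix of the others beats 11×39 = 429.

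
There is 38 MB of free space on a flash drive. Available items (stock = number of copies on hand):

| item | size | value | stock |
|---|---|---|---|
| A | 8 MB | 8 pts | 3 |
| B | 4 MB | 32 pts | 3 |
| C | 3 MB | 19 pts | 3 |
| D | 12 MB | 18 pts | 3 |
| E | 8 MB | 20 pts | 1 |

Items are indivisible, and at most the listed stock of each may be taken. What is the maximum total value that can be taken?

Best selections within size 38 and stock limits:
- 1×A + 3×B + 3×C + 1×E: size 37, value 181
- 3×B + 3×C + 1×E: size 29, value 173
- 3×B + 2×C + 1×D + 1×E: size 38, value 172
Best: 181 pts.

181 pts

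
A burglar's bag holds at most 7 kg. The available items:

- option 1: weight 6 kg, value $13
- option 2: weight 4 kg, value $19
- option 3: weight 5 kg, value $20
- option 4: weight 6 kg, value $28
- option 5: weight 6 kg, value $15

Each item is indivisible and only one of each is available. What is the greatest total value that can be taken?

$28

Check high-value combinations within 7 kg:
- option 4: weight 6, value 28
- option 3: weight 5, value 20
- option 2: weight 4, value 19
- option 5: weight 6, value 15
Best: $28.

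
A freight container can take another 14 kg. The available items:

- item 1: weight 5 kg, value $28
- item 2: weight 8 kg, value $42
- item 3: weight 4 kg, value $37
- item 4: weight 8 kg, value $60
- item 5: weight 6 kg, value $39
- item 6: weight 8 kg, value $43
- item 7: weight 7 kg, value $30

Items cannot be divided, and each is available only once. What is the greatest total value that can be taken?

This is a 0/1 knapsack; check combinations near the capacity.
- item 4+item 5: weight 8+6=14, value 60+39=99
- item 3+item 4: weight 4+8=12, value 37+60=97
- item 1+item 4: weight 5+8=13, value 28+60=88
- item 5+item 6: weight 6+8=14, value 39+43=82
Best: $99.

$99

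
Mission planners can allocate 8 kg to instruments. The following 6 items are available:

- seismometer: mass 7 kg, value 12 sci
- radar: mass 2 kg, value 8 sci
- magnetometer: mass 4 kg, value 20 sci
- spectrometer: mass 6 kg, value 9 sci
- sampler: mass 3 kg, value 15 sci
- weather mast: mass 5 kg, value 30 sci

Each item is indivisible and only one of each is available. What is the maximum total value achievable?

45 sci

Check high-value combinations within 8 kg:
- sampler+weather mast: mass 3+5=8, value 15+30=45
- radar+weather mast: mass 2+5=7, value 8+30=38
- magnetometer+sampler: mass 4+3=7, value 20+15=35
Best: 45 sci.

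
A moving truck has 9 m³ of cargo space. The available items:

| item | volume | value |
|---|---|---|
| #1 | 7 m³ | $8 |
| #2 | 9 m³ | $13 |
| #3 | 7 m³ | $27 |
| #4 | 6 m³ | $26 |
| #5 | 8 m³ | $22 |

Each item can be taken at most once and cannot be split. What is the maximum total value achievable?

$27

Check high-value combinations within 9 m³:
- #3: volume 7, value 27
- #4: volume 6, value 26
- #5: volume 8, value 22
Best: $27.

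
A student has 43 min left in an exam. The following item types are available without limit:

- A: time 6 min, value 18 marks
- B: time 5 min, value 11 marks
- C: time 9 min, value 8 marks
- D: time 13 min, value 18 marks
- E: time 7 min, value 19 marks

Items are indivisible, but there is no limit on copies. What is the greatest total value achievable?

Best value-per-unit is A at 18/6; filling with it alone gives 7×18 = 126.
Optimal mix: 6×A + 1×E → time 43, value 127.

127 marks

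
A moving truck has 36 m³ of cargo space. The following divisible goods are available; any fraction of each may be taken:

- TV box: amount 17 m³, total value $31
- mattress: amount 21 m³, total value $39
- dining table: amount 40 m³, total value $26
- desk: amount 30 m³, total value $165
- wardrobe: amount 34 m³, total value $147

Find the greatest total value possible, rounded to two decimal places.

190.94

Take in order of value per unit:
- desk (165/30 per unit): all 30 → value 165, running total 165.00
- wardrobe (147/34 per unit): 6 of 34 → value 6×147/34 = 25.9412, running total 190.94
Total 190.94.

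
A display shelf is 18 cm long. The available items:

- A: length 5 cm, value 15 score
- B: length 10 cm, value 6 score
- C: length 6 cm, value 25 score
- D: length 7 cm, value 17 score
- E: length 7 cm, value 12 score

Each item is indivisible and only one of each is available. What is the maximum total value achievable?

This is a 0/1 knapsack; check combinations near the capacity.
- A+C+D: length 5+6+7=18, value 15+25+17=57
- A+C+E: length 5+6+7=18, value 15+25+12=52
- C+D: length 6+7=13, value 25+17=42
- A+C: length 5+6=11, value 15+25=40
Best: 57 score.

57 score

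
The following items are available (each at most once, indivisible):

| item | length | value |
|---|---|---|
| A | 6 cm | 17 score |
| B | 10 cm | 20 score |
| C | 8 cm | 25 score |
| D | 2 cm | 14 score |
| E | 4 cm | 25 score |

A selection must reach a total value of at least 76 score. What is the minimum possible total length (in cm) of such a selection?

20

Subsets with value ≥ 76, sorted by total length:
- A+C+D+E: length 20, value 81
- A+B+D+E: length 22, value 76
- B+C+D+E: length 24, value 84
Minimum length: 20 cm.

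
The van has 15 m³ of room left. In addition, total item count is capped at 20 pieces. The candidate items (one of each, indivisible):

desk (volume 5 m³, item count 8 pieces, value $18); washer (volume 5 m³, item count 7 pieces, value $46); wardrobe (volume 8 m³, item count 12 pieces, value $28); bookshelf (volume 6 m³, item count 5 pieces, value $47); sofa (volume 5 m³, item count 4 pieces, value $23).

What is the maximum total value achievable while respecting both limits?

$93

Feasible sets respecting both limits:
- washer+bookshelf: volume 11, item count 12, value 93
- desk+washer+sofa: volume 15, item count 19, value 87
- wardrobe+bookshelf: volume 14, item count 17, value 75
Best: $93.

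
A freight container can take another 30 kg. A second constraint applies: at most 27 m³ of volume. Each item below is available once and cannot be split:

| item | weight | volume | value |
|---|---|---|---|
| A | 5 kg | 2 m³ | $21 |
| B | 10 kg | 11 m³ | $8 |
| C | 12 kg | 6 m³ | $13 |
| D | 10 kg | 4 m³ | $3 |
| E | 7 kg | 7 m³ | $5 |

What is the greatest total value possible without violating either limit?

$42

Feasible sets respecting both limits:
- A+B+C: weight 27, volume 19, value 42
- A+C+E: weight 24, volume 15, value 39
- A+C+D: weight 27, volume 12, value 37
Best: $42.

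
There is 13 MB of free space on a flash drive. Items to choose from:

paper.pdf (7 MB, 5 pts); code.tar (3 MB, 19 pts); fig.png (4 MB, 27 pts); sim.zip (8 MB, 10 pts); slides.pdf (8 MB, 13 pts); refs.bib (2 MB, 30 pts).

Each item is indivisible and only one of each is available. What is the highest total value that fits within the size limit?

Check high-value combinations within 13 MB:
- code.tar+fig.png+refs.bib: size 3+4+2=9, value 19+27+30=76
- paper.pdf+fig.png+refs.bib: size 7+4+2=13, value 5+27+30=62
- code.tar+slides.pdf+refs.bib: size 3+8+2=13, value 19+13+30=62
- code.tar+sim.zip+refs.bib: size 3+8+2=13, value 19+10+30=59
Best: 76 pts.

76 pts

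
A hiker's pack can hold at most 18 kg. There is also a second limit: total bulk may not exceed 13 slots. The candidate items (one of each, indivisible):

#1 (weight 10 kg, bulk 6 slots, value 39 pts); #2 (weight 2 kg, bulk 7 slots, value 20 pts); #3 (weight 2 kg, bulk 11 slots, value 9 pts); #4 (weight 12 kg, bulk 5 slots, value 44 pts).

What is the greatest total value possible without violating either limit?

Feasible sets respecting both limits:
- #2+#4: weight 14, bulk 12, value 64
- #1+#2: weight 12, bulk 13, value 59
- #4: weight 12, bulk 5, value 44
Best: 64 pts.

64 pts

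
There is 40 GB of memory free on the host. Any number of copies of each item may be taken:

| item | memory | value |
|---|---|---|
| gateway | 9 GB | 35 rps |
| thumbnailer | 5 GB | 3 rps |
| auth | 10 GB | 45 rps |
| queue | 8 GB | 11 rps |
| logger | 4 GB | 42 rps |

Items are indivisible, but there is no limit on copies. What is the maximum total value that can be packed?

420 rps

Best value-per-unit is logger at 42/4, and filling with it alone uses memory 10×4=40. No mix of the others beats 10×42 = 420.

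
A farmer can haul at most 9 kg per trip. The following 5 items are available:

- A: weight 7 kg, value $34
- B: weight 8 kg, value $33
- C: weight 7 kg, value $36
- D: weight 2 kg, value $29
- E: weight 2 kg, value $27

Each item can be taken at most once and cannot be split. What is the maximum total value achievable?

Check high-value combinations within 9 kg:
- C+D: weight 7+2=9, value 36+29=65
- A+D: weight 7+2=9, value 34+29=63
- C+E: weight 7+2=9, value 36+27=63
- A+E: weight 7+2=9, value 34+27=61
- D+E: weight 2+2=4, value 29+27=56
Best: $65.

$65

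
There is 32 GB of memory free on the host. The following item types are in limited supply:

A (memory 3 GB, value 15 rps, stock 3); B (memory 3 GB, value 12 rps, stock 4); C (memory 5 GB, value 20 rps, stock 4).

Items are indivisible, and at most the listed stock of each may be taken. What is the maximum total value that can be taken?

Best selections within memory 32 and stock limits:
- 3×A + 1×B + 4×C: memory 32, value 137
- 2×A + 2×B + 4×C: memory 32, value 134
- 3×A + 4×B + 2×C: memory 31, value 133
Best: 137 rps.

137 rps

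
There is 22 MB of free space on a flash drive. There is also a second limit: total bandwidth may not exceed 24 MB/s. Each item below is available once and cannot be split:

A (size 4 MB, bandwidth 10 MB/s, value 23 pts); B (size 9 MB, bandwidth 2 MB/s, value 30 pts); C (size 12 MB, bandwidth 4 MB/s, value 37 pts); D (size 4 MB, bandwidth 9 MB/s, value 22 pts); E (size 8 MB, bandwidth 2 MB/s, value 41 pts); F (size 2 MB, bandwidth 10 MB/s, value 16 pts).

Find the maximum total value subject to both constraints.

Feasible sets respecting both limits:
- A+B+E: size 21, bandwidth 14, value 94
- C+E+F: size 22, bandwidth 16, value 94
- B+D+E: size 21, bandwidth 13, value 93
- B+E+F: size 19, bandwidth 14, value 87
Best: 94 pts.

94 pts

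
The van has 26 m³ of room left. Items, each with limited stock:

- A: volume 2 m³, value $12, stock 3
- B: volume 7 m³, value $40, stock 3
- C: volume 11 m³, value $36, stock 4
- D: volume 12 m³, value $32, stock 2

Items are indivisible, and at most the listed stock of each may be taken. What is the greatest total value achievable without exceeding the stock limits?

$144

Top feasible selections:
- 2×A + 3×B: volume 25, value 144
- 1×A + 3×B: volume 23, value 132
- 3×B: volume 21, value 120
- 3×A + 2×B: volume 20, value 116
Best: $144.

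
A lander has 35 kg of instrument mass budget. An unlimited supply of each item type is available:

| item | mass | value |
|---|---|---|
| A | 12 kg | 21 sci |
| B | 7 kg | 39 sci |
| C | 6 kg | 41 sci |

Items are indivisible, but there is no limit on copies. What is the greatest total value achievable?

Best value-per-unit is C at 41/6, and filling with it alone uses mass 5×6=30. No mix of the others beats 5×41 = 205.

205 sci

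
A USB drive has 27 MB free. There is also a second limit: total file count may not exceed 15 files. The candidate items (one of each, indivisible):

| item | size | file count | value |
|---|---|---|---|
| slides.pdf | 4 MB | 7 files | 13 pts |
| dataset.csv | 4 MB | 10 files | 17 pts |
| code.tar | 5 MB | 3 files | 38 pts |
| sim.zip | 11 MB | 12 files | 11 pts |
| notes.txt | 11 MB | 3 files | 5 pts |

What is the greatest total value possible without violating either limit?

56 pts

Feasible sets respecting both limits:
- slides.pdf+code.tar+notes.txt: size 20, file count 13, value 56
- dataset.csv+code.tar: size 9, file count 13, value 55
- slides.pdf+code.tar: size 9, file count 10, value 51
- code.tar+sim.zip: size 16, file count 15, value 49
Best: 56 pts.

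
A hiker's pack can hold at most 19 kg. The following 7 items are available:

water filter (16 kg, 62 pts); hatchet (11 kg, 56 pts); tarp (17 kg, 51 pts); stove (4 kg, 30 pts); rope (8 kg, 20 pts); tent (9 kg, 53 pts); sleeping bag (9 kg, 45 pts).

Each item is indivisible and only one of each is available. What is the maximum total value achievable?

Check high-value combinations within 19 kg:
- tent+sleeping bag: weight 9+9=18, value 53+45=98
- hatchet+stove: weight 11+4=15, value 56+30=86
- stove+tent: weight 4+9=13, value 30+53=83
Best: 98 pts.

98 pts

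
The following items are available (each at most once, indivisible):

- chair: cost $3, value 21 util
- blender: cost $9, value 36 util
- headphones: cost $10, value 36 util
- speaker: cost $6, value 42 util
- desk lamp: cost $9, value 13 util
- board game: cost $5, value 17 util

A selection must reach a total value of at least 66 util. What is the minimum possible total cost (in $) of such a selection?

14

Subsets with value ≥ 66, sorted by total cost:
- chair+speaker+board game: cost 14, value 80
- blender+speaker: cost 15, value 78
- headphones+speaker: cost 16, value 78
- chair+blender+board game: cost 17, value 74
Minimum cost: 14 $.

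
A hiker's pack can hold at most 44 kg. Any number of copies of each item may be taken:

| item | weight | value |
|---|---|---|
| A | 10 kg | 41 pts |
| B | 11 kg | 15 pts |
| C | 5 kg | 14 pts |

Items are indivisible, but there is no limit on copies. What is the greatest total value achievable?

Best value-per-unit is A at 41/10, and filling with it alone uses weight 4×10=40. No mix of the others beats 4×41 = 164.

164 pts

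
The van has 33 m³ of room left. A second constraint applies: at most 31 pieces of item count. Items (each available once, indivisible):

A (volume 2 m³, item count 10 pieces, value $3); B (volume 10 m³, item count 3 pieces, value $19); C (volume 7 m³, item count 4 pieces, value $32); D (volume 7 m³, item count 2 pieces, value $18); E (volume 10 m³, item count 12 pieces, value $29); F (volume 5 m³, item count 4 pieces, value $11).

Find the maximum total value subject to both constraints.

Feasible sets respecting both limits:
- B+C+E+F: volume 32, item count 23, value 91
- C+D+E+F: volume 29, item count 22, value 90
- A+B+C+E: volume 29, item count 29, value 83
- A+B+C+D+F: volume 31, item count 23, value 83
Best: $91.

$91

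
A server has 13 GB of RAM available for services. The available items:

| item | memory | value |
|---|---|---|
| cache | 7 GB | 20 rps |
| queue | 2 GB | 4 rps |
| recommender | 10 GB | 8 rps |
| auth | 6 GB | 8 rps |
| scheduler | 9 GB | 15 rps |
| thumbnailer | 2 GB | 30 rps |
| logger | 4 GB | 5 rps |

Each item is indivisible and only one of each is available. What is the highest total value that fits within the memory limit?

Check high-value combinations within 13 GB:
- cache+thumbnailer+logger: memory 7+2+4=13, value 20+30+5=55
- cache+queue+thumbnailer: memory 7+2+2=11, value 20+4+30=54
- cache+thumbnailer: memory 7+2=9, value 20+30=50
- queue+scheduler+thumbnailer: memory 2+9+2=13, value 4+15+30=49
Best: 55 rps.

55 rps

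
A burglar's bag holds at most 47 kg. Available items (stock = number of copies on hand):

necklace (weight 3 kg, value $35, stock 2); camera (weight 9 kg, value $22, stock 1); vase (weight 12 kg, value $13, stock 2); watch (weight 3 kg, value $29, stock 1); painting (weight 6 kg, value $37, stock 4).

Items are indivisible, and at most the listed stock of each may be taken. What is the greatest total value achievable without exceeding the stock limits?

Top feasible selections:
- 2×necklace + 1×camera + 1×watch + 4×painting: weight 42, value 269
- 2×necklace + 1×vase + 1×watch + 4×painting: weight 45, value 260
- 2×necklace + 1×watch + 4×painting: weight 33, value 247
- 2×necklace + 1×camera + 4×painting: weight 39, value 240
Best: $269.

$269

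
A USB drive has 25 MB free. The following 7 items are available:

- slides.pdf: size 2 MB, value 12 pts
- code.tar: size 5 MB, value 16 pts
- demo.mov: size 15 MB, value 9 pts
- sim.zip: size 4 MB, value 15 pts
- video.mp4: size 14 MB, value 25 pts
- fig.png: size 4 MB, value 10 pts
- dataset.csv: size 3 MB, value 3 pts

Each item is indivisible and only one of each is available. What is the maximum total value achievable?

68 pts

This is a 0/1 knapsack; check combinations near the capacity.
- slides.pdf+code.tar+sim.zip+video.mp4: size 2+5+4+14=25, value 12+16+15+25=68
- slides.pdf+code.tar+video.mp4+fig.png: size 2+5+14+4=25, value 12+16+25+10=63
- slides.pdf+sim.zip+video.mp4+fig.png: size 2+4+14+4=24, value 12+15+25+10=62
- slides.pdf+code.tar+sim.zip+fig.png+dataset.csv: size 2+5+4+4+3=18, value 12+16+15+10+3=56
Best: 68 pts.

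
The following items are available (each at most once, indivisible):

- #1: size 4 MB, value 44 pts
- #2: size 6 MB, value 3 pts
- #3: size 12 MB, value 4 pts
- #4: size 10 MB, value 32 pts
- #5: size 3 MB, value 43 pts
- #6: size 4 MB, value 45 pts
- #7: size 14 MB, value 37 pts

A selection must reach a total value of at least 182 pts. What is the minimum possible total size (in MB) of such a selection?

35

Subsets with value ≥ 182, sorted by total size:
- #1+#4+#5+#6+#7: size 35, value 201
- #1+#2+#4+#5+#6+#7: size 41, value 204
- #1+#3+#4+#5+#6+#7: size 47, value 205
Minimum size: 35 MB.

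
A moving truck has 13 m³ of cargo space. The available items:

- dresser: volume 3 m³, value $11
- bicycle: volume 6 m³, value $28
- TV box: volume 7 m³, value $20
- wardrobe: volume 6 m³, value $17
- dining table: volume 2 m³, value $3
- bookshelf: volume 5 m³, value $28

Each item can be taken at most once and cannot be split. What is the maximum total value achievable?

$59

Check high-value combinations within 13 m³:
- bicycle+dining table+bookshelf: volume 6+2+5=13, value 28+3+28=59
- bicycle+bookshelf: volume 6+5=11, value 28+28=56
- TV box+bookshelf: volume 7+5=12, value 20+28=48
Best: $59.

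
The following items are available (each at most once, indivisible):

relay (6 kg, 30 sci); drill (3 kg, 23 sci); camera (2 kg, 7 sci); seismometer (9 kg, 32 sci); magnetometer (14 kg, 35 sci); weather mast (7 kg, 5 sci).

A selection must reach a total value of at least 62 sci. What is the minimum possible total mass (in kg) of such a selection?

Subsets with value ≥ 62, sorted by total mass:
- drill+camera+seismometer: mass 14, value 62
- relay+seismometer: mass 15, value 62
- relay+camera+seismometer: mass 17, value 69
- relay+drill+seismometer: mass 18, value 85
Minimum mass: 14 kg.

14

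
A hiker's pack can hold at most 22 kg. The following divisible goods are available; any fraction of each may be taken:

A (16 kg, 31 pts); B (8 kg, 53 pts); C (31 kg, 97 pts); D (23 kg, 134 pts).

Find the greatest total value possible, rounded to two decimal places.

Take in order of value per unit:
- B (53/8 per unit): all 8 → value 53, running total 53.00
- D (134/23 per unit): 14 of 23 → value 14×134/23 = 81.5652, running total 134.57
Total 134.57.

134.57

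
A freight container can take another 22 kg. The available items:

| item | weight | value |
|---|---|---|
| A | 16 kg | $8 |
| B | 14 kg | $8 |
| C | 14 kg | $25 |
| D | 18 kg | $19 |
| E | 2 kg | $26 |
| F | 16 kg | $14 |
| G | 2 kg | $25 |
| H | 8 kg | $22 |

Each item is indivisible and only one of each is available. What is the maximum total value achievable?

$76

Check high-value combinations within 22 kg:
- C+E+G: weight 14+2+2=18, value 25+26+25=76
- E+G+H: weight 2+2+8=12, value 26+25+22=73
- D+E+G: weight 18+2+2=22, value 19+26+25=70
Best: $76.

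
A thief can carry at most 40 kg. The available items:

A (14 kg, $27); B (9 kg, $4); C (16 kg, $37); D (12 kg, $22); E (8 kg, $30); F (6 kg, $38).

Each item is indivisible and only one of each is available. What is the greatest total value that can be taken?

Check high-value combinations within 40 kg:
- A+D+E+F: weight 14+12+8+6=40, value 27+22+30+38=117
- B+C+E+F: weight 9+16+8+6=39, value 4+37+30+38=109
- C+E+F: weight 16+8+6=30, value 37+30+38=105
- A+C+F: weight 14+16+6=36, value 27+37+38=102
- A+B+E+F: weight 14+9+8+6=37, value 27+4+30+38=99
Best: $117.

$117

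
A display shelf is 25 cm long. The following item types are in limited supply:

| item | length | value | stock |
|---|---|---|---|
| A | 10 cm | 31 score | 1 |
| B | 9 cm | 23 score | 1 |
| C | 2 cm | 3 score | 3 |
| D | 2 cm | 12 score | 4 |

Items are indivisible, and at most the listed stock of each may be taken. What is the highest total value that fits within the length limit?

90 score

Top feasible selections:
- 1×A + 1×B + 3×D: length 25, value 90
- 1×A + 3×C + 4×D: length 24, value 88
Best: 90 score.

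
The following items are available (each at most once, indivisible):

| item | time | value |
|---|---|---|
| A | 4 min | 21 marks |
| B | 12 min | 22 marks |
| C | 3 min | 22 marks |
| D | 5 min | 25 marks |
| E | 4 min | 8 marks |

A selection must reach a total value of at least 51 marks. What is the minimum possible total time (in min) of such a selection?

Subsets with value ≥ 51, sorted by total time:
- A+C+E: time 11, value 51
- A+C+D: time 12, value 68
Minimum time: 11 min.

11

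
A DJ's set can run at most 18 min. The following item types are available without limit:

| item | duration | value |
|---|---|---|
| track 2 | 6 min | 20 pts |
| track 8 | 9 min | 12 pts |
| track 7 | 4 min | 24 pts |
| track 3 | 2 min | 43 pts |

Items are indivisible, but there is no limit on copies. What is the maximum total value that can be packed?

Best value-per-unit is track 3 at 43/2, and filling with it alone uses duration 9×2=18. No mix of the others beats 9×43 = 387.

387 pts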